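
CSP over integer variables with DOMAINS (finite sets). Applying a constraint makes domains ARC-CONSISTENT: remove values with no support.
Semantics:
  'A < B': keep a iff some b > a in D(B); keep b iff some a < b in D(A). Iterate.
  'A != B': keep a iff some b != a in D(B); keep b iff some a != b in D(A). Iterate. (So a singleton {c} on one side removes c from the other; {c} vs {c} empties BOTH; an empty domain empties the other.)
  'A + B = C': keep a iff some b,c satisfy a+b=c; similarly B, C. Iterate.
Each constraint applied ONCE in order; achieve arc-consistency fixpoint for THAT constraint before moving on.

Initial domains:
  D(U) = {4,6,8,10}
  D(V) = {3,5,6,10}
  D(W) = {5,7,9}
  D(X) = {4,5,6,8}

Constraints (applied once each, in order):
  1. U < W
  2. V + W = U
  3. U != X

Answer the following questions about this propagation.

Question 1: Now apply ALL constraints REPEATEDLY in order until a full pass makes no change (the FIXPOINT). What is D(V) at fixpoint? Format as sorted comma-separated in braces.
pass 0 (initial): D(V)={3,5,6,10}
pass 1: U {4,6,8,10}->{8}; V {3,5,6,10}->{3}; W {5,7,9}->{5}; X {4,5,6,8}->{4,5,6}
pass 2: U {8}->{}; V {3}->{}; W {5}->{}; X {4,5,6}->{}
pass 3: no change
Fixpoint after 3 passes: D(V) = {}

Answer: {}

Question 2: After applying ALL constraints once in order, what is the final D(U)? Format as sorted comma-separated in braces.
Answer: {8}

Derivation:
Constraint 1 (U < W) on D(U)={4,6,8,10} D(W)={5,7,9}: U {4,6,8,10}->{4,6,8}
Constraint 2 (V + W = U) on D(V)={3,5,6,10} D(W)={5,7,9} D(U)={4,6,8}: V {3,5,6,10}->{3}; W {5,7,9}->{5}; U {4,6,8}->{8}
Constraint 3 (U != X) on D(U)={8} D(X)={4,5,6,8}: X {4,5,6,8}->{4,5,6}
So after all 3 constraints: D(U) = {8}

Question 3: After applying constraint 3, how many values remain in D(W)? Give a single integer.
Constraint 1 (U < W) on D(U)={4,6,8,10} D(W)={5,7,9}: U {4,6,8,10}->{4,6,8}
Constraint 2 (V + W = U) on D(V)={3,5,6,10} D(W)={5,7,9} D(U)={4,6,8}: V {3,5,6,10}->{3}; W {5,7,9}->{5}; U {4,6,8}->{8}
Constraint 3 (U != X) on D(U)={8} D(X)={4,5,6,8}: X {4,5,6,8}->{4,5,6}
So after constraint 3: D(W)={5}, size = 1

Answer: 1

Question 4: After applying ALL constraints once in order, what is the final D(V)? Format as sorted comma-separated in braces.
Answer: {3}

Derivation:
Constraint 1 (U < W) on D(U)={4,6,8,10} D(W)={5,7,9}: U {4,6,8,10}->{4,6,8}
Constraint 2 (V + W = U) on D(V)={3,5,6,10} D(W)={5,7,9} D(U)={4,6,8}: V {3,5,6,10}->{3}; W {5,7,9}->{5}; U {4,6,8}->{8}
Constraint 3 (U != X) on D(U)={8} D(X)={4,5,6,8}: X {4,5,6,8}->{4,5,6}
So after all 3 constraints: D(V) = {3}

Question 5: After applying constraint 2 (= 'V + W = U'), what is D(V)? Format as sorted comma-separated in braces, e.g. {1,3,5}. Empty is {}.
Constraint 1 (U < W) on D(U)={4,6,8,10} D(W)={5,7,9}: U {4,6,8,10}->{4,6,8}
Constraint 2 (V + W = U) on D(V)={3,5,6,10} D(W)={5,7,9} D(U)={4,6,8}: V {3,5,6,10}->{3}; W {5,7,9}->{5}; U {4,6,8}->{8}
So after constraint 2: D(V) = {3}

Answer: {3}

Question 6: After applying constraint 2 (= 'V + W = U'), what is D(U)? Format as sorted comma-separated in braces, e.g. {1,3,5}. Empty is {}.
Answer: {8}

Derivation:
Constraint 1 (U < W) on D(U)={4,6,8,10} D(W)={5,7,9}: U {4,6,8,10}->{4,6,8}
Constraint 2 (V + W = U) on D(V)={3,5,6,10} D(W)={5,7,9} D(U)={4,6,8}: V {3,5,6,10}->{3}; W {5,7,9}->{5}; U {4,6,8}->{8}
So after constraint 2: D(U) = {8}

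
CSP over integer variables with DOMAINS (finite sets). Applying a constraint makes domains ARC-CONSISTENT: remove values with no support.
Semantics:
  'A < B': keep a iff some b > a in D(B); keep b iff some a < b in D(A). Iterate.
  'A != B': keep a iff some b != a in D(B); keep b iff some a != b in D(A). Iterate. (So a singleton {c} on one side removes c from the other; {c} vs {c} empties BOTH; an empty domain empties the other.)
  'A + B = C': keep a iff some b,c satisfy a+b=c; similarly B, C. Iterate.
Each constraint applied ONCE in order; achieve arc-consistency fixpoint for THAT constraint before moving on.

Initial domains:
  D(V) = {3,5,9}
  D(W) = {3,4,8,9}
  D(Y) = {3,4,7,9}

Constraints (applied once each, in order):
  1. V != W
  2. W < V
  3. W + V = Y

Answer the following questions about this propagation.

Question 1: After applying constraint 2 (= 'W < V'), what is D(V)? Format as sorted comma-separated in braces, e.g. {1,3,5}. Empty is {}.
Answer: {5,9}

Derivation:
Constraint 1 (V != W) on D(V)={3,5,9} D(W)={3,4,8,9}: no change
Constraint 2 (W < V) on D(W)={3,4,8,9} D(V)={3,5,9}: W {3,4,8,9}->{3,4,8}; V {3,5,9}->{5,9}
So after constraint 2: D(V) = {5,9}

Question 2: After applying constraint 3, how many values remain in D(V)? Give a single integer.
Answer: 1

Derivation:
Constraint 1 (V != W) on D(V)={3,5,9} D(W)={3,4,8,9}: no change
Constraint 2 (W < V) on D(W)={3,4,8,9} D(V)={3,5,9}: W {3,4,8,9}->{3,4,8}; V {3,5,9}->{5,9}
Constraint 3 (W + V = Y) on D(W)={3,4,8} D(V)={5,9} D(Y)={3,4,7,9}: W {3,4,8}->{4}; V {5,9}->{5}; Y {3,4,7,9}->{9}
So after constraint 3: D(V)={5}, size = 1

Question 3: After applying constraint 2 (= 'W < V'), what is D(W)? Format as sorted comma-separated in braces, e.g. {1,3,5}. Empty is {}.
Answer: {3,4,8}

Derivation:
Constraint 1 (V != W) on D(V)={3,5,9} D(W)={3,4,8,9}: no change
Constraint 2 (W < V) on D(W)={3,4,8,9} D(V)={3,5,9}: W {3,4,8,9}->{3,4,8}; V {3,5,9}->{5,9}
So after constraint 2: D(W) = {3,4,8}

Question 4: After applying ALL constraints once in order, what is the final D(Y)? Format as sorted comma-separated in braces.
Constraint 1 (V != W) on D(V)={3,5,9} D(W)={3,4,8,9}: no change
Constraint 2 (W < V) on D(W)={3,4,8,9} D(V)={3,5,9}: W {3,4,8,9}->{3,4,8}; V {3,5,9}->{5,9}
Constraint 3 (W + V = Y) on D(W)={3,4,8} D(V)={5,9} D(Y)={3,4,7,9}: W {3,4,8}->{4}; V {5,9}->{5}; Y {3,4,7,9}->{9}
So after all 3 constraints: D(Y) = {9}

Answer: {9}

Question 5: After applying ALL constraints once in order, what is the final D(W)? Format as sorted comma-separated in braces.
Constraint 1 (V != W) on D(V)={3,5,9} D(W)={3,4,8,9}: no change
Constraint 2 (W < V) on D(W)={3,4,8,9} D(V)={3,5,9}: W {3,4,8,9}->{3,4,8}; V {3,5,9}->{5,9}
Constraint 3 (W + V = Y) on D(W)={3,4,8} D(V)={5,9} D(Y)={3,4,7,9}: W {3,4,8}->{4}; V {5,9}->{5}; Y {3,4,7,9}->{9}
So after all 3 constraints: D(W) = {4}

Answer: {4}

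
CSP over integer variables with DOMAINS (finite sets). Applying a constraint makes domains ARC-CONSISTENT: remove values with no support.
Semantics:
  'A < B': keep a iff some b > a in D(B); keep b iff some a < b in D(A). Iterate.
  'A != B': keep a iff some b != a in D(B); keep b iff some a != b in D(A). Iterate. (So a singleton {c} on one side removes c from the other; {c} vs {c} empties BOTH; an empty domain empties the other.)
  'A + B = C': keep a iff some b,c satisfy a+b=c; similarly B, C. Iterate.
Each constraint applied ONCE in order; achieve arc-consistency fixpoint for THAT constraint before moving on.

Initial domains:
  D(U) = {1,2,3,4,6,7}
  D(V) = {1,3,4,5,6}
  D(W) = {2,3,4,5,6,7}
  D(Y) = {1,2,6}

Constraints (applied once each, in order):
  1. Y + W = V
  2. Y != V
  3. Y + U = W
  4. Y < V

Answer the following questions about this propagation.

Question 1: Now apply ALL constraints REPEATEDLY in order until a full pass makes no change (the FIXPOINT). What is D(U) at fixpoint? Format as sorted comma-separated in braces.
pass 0 (initial): D(U)={1,2,3,4,6,7}
pass 1: U {1,2,3,4,6,7}->{1,2,3,4}; V {1,3,4,5,6}->{3,4,5,6}; W {2,3,4,5,6,7}->{2,3,4,5}; Y {1,2,6}->{1,2}
pass 2: no change
Fixpoint after 2 passes: D(U) = {1,2,3,4}

Answer: {1,2,3,4}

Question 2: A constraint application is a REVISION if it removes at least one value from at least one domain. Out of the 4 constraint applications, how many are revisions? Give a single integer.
Answer: 2

Derivation:
Constraint 1 (Y + W = V) on D(Y)={1,2,6} D(W)={2,3,4,5,6,7} D(V)={1,3,4,5,6}: Y {1,2,6}->{1,2}; W {2,3,4,5,6,7}->{2,3,4,5}; V {1,3,4,5,6}->{3,4,5,6} => REVISION
Constraint 2 (Y != V) on D(Y)={1,2} D(V)={3,4,5,6}: no change => not a revision
Constraint 3 (Y + U = W) on D(Y)={1,2} D(U)={1,2,3,4,6,7} D(W)={2,3,4,5}: U {1,2,3,4,6,7}->{1,2,3,4} => REVISION
Constraint 4 (Y < V) on D(Y)={1,2} D(V)={3,4,5,6}: no change => not a revision
Total revisions = 2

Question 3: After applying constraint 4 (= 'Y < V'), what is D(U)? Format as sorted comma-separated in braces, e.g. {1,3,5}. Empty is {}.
Answer: {1,2,3,4}

Derivation:
Constraint 1 (Y + W = V) on D(Y)={1,2,6} D(W)={2,3,4,5,6,7} D(V)={1,3,4,5,6}: Y {1,2,6}->{1,2}; W {2,3,4,5,6,7}->{2,3,4,5}; V {1,3,4,5,6}->{3,4,5,6}
Constraint 2 (Y != V) on D(Y)={1,2} D(V)={3,4,5,6}: no change
Constraint 3 (Y + U = W) on D(Y)={1,2} D(U)={1,2,3,4,6,7} D(W)={2,3,4,5}: U {1,2,3,4,6,7}->{1,2,3,4}
Constraint 4 (Y < V) on D(Y)={1,2} D(V)={3,4,5,6}: no change
So after constraint 4: D(U) = {1,2,3,4}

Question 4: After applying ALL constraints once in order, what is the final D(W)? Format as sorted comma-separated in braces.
Answer: {2,3,4,5}

Derivation:
Constraint 1 (Y + W = V) on D(Y)={1,2,6} D(W)={2,3,4,5,6,7} D(V)={1,3,4,5,6}: Y {1,2,6}->{1,2}; W {2,3,4,5,6,7}->{2,3,4,5}; V {1,3,4,5,6}->{3,4,5,6}
Constraint 2 (Y != V) on D(Y)={1,2} D(V)={3,4,5,6}: no change
Constraint 3 (Y + U = W) on D(Y)={1,2} D(U)={1,2,3,4,6,7} D(W)={2,3,4,5}: U {1,2,3,4,6,7}->{1,2,3,4}
Constraint 4 (Y < V) on D(Y)={1,2} D(V)={3,4,5,6}: no change
So after all 4 constraints: D(W) = {2,3,4,5}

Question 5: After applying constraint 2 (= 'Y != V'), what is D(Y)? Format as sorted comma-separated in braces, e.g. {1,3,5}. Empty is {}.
Constraint 1 (Y + W = V) on D(Y)={1,2,6} D(W)={2,3,4,5,6,7} D(V)={1,3,4,5,6}: Y {1,2,6}->{1,2}; W {2,3,4,5,6,7}->{2,3,4,5}; V {1,3,4,5,6}->{3,4,5,6}
Constraint 2 (Y != V) on D(Y)={1,2} D(V)={3,4,5,6}: no change
So after constraint 2: D(Y) = {1,2}

Answer: {1,2}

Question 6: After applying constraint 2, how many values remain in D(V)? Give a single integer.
Answer: 4

Derivation:
Constraint 1 (Y + W = V) on D(Y)={1,2,6} D(W)={2,3,4,5,6,7} D(V)={1,3,4,5,6}: Y {1,2,6}->{1,2}; W {2,3,4,5,6,7}->{2,3,4,5}; V {1,3,4,5,6}->{3,4,5,6}
Constraint 2 (Y != V) on D(Y)={1,2} D(V)={3,4,5,6}: no change
So after constraint 2: D(V)={3,4,5,6}, size = 4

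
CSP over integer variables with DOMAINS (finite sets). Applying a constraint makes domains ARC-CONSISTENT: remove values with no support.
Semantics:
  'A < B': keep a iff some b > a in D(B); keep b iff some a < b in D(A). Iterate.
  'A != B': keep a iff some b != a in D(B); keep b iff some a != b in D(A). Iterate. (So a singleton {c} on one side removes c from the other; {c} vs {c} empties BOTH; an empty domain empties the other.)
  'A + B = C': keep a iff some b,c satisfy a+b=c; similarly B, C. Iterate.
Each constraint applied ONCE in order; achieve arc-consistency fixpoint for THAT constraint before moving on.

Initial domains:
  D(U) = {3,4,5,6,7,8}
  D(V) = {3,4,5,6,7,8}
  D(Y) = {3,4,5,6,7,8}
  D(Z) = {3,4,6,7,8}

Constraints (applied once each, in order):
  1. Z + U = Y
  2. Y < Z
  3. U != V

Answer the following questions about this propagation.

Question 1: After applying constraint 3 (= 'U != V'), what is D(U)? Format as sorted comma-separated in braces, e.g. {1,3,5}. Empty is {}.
Constraint 1 (Z + U = Y) on D(Z)={3,4,6,7,8} D(U)={3,4,5,6,7,8} D(Y)={3,4,5,6,7,8}: Z {3,4,6,7,8}->{3,4}; U {3,4,5,6,7,8}->{3,4,5}; Y {3,4,5,6,7,8}->{6,7,8}
Constraint 2 (Y < Z) on D(Y)={6,7,8} D(Z)={3,4}: Y {6,7,8}->{}; Z {3,4}->{}
Constraint 3 (U != V) on D(U)={3,4,5} D(V)={3,4,5,6,7,8}: no change
So after constraint 3: D(U) = {3,4,5}

Answer: {3,4,5}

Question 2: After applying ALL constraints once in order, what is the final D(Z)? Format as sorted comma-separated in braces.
Constraint 1 (Z + U = Y) on D(Z)={3,4,6,7,8} D(U)={3,4,5,6,7,8} D(Y)={3,4,5,6,7,8}: Z {3,4,6,7,8}->{3,4}; U {3,4,5,6,7,8}->{3,4,5}; Y {3,4,5,6,7,8}->{6,7,8}
Constraint 2 (Y < Z) on D(Y)={6,7,8} D(Z)={3,4}: Y {6,7,8}->{}; Z {3,4}->{}
Constraint 3 (U != V) on D(U)={3,4,5} D(V)={3,4,5,6,7,8}: no change
So after all 3 constraints: D(Z) = {}

Answer: {}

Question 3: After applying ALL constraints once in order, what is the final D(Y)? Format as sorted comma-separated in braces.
Constraint 1 (Z + U = Y) on D(Z)={3,4,6,7,8} D(U)={3,4,5,6,7,8} D(Y)={3,4,5,6,7,8}: Z {3,4,6,7,8}->{3,4}; U {3,4,5,6,7,8}->{3,4,5}; Y {3,4,5,6,7,8}->{6,7,8}
Constraint 2 (Y < Z) on D(Y)={6,7,8} D(Z)={3,4}: Y {6,7,8}->{}; Z {3,4}->{}
Constraint 3 (U != V) on D(U)={3,4,5} D(V)={3,4,5,6,7,8}: no change
So after all 3 constraints: D(Y) = {}

Answer: {}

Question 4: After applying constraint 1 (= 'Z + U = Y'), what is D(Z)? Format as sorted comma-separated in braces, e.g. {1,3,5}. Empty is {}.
Answer: {3,4}

Derivation:
Constraint 1 (Z + U = Y) on D(Z)={3,4,6,7,8} D(U)={3,4,5,6,7,8} D(Y)={3,4,5,6,7,8}: Z {3,4,6,7,8}->{3,4}; U {3,4,5,6,7,8}->{3,4,5}; Y {3,4,5,6,7,8}->{6,7,8}
So after constraint 1: D(Z) = {3,4}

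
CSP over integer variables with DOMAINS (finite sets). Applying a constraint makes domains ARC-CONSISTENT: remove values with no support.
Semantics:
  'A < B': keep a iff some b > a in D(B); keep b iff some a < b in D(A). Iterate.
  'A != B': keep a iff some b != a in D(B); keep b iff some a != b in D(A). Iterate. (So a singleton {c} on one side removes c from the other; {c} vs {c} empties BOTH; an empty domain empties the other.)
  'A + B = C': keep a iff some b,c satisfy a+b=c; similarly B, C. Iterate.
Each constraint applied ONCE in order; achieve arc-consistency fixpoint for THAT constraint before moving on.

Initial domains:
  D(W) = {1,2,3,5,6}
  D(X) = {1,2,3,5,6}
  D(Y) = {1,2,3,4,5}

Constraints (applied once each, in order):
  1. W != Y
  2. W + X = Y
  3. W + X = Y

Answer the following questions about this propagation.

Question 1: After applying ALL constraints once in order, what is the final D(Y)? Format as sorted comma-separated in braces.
Constraint 1 (W != Y) on D(W)={1,2,3,5,6} D(Y)={1,2,3,4,5}: no change
Constraint 2 (W + X = Y) on D(W)={1,2,3,5,6} D(X)={1,2,3,5,6} D(Y)={1,2,3,4,5}: W {1,2,3,5,6}->{1,2,3}; X {1,2,3,5,6}->{1,2,3}; Y {1,2,3,4,5}->{2,3,4,5}
Constraint 3 (W + X = Y) on D(W)={1,2,3} D(X)={1,2,3} D(Y)={2,3,4,5}: no change
So after all 3 constraints: D(Y) = {2,3,4,5}

Answer: {2,3,4,5}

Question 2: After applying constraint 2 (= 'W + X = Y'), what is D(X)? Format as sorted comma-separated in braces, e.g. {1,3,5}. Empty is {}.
Answer: {1,2,3}

Derivation:
Constraint 1 (W != Y) on D(W)={1,2,3,5,6} D(Y)={1,2,3,4,5}: no change
Constraint 2 (W + X = Y) on D(W)={1,2,3,5,6} D(X)={1,2,3,5,6} D(Y)={1,2,3,4,5}: W {1,2,3,5,6}->{1,2,3}; X {1,2,3,5,6}->{1,2,3}; Y {1,2,3,4,5}->{2,3,4,5}
So after constraint 2: D(X) = {1,2,3}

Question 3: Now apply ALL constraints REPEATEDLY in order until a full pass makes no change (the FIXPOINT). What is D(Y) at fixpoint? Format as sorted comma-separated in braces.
pass 0 (initial): D(Y)={1,2,3,4,5}
pass 1: W {1,2,3,5,6}->{1,2,3}; X {1,2,3,5,6}->{1,2,3}; Y {1,2,3,4,5}->{2,3,4,5}
pass 2: no change
Fixpoint after 2 passes: D(Y) = {2,3,4,5}

Answer: {2,3,4,5}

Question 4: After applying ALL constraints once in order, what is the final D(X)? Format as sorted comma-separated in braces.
Constraint 1 (W != Y) on D(W)={1,2,3,5,6} D(Y)={1,2,3,4,5}: no change
Constraint 2 (W + X = Y) on D(W)={1,2,3,5,6} D(X)={1,2,3,5,6} D(Y)={1,2,3,4,5}: W {1,2,3,5,6}->{1,2,3}; X {1,2,3,5,6}->{1,2,3}; Y {1,2,3,4,5}->{2,3,4,5}
Constraint 3 (W + X = Y) on D(W)={1,2,3} D(X)={1,2,3} D(Y)={2,3,4,5}: no change
So after all 3 constraints: D(X) = {1,2,3}

Answer: {1,2,3}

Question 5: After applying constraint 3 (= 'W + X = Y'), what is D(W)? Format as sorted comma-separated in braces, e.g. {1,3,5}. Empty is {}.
Constraint 1 (W != Y) on D(W)={1,2,3,5,6} D(Y)={1,2,3,4,5}: no change
Constraint 2 (W + X = Y) on D(W)={1,2,3,5,6} D(X)={1,2,3,5,6} D(Y)={1,2,3,4,5}: W {1,2,3,5,6}->{1,2,3}; X {1,2,3,5,6}->{1,2,3}; Y {1,2,3,4,5}->{2,3,4,5}
Constraint 3 (W + X = Y) on D(W)={1,2,3} D(X)={1,2,3} D(Y)={2,3,4,5}: no change
So after constraint 3: D(W) = {1,2,3}

Answer: {1,2,3}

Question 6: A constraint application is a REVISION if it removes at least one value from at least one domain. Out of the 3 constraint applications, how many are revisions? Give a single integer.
Constraint 1 (W != Y) on D(W)={1,2,3,5,6} D(Y)={1,2,3,4,5}: no change => not a revision
Constraint 2 (W + X = Y) on D(W)={1,2,3,5,6} D(X)={1,2,3,5,6} D(Y)={1,2,3,4,5}: W {1,2,3,5,6}->{1,2,3}; X {1,2,3,5,6}->{1,2,3}; Y {1,2,3,4,5}->{2,3,4,5} => REVISION
Constraint 3 (W + X = Y) on D(W)={1,2,3} D(X)={1,2,3} D(Y)={2,3,4,5}: no change => not a revision
Total revisions = 1

Answer: 1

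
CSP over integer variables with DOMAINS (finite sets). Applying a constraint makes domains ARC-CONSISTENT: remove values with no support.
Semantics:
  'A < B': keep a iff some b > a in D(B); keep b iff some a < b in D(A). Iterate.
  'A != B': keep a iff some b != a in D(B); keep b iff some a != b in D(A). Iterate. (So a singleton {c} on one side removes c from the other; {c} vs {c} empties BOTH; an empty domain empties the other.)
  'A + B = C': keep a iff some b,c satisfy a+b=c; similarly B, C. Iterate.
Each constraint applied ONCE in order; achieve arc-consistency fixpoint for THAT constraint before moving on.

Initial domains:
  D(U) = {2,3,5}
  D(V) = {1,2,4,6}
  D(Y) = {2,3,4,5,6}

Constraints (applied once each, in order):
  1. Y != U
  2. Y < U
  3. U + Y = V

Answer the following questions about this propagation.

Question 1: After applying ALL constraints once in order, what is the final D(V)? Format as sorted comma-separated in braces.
Constraint 1 (Y != U) on D(Y)={2,3,4,5,6} D(U)={2,3,5}: no change
Constraint 2 (Y < U) on D(Y)={2,3,4,5,6} D(U)={2,3,5}: Y {2,3,4,5,6}->{2,3,4}; U {2,3,5}->{3,5}
Constraint 3 (U + Y = V) on D(U)={3,5} D(Y)={2,3,4} D(V)={1,2,4,6}: U {3,5}->{3}; Y {2,3,4}->{3}; V {1,2,4,6}->{6}
So after all 3 constraints: D(V) = {6}

Answer: {6}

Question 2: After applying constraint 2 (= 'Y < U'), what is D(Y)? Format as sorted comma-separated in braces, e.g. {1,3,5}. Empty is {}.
Answer: {2,3,4}

Derivation:
Constraint 1 (Y != U) on D(Y)={2,3,4,5,6} D(U)={2,3,5}: no change
Constraint 2 (Y < U) on D(Y)={2,3,4,5,6} D(U)={2,3,5}: Y {2,3,4,5,6}->{2,3,4}; U {2,3,5}->{3,5}
So after constraint 2: D(Y) = {2,3,4}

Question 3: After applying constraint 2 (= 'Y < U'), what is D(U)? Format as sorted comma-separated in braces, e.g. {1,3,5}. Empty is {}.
Constraint 1 (Y != U) on D(Y)={2,3,4,5,6} D(U)={2,3,5}: no change
Constraint 2 (Y < U) on D(Y)={2,3,4,5,6} D(U)={2,3,5}: Y {2,3,4,5,6}->{2,3,4}; U {2,3,5}->{3,5}
So after constraint 2: D(U) = {3,5}

Answer: {3,5}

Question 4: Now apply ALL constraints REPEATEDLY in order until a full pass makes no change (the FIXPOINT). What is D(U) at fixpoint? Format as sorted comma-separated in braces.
Answer: {}

Derivation:
pass 0 (initial): D(U)={2,3,5}
pass 1: U {2,3,5}->{3}; V {1,2,4,6}->{6}; Y {2,3,4,5,6}->{3}
pass 2: U {3}->{}; V {6}->{}; Y {3}->{}
pass 3: no change
Fixpoint after 3 passes: D(U) = {}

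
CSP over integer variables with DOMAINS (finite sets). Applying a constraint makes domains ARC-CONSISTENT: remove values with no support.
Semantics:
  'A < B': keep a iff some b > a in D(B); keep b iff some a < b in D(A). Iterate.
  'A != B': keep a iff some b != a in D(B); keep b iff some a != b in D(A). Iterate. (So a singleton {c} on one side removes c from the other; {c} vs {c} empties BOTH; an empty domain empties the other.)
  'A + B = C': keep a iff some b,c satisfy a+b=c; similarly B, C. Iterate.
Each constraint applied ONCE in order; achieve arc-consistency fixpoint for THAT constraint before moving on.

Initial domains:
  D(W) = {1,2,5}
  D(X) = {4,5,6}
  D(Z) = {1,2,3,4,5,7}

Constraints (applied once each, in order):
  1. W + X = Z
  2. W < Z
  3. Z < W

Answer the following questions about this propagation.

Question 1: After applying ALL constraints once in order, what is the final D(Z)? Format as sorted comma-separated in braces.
Constraint 1 (W + X = Z) on D(W)={1,2,5} D(X)={4,5,6} D(Z)={1,2,3,4,5,7}: W {1,2,5}->{1,2}; Z {1,2,3,4,5,7}->{5,7}
Constraint 2 (W < Z) on D(W)={1,2} D(Z)={5,7}: no change
Constraint 3 (Z < W) on D(Z)={5,7} D(W)={1,2}: Z {5,7}->{}; W {1,2}->{}
So after all 3 constraints: D(Z) = {}

Answer: {}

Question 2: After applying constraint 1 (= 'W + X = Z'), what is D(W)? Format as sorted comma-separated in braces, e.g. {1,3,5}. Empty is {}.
Constraint 1 (W + X = Z) on D(W)={1,2,5} D(X)={4,5,6} D(Z)={1,2,3,4,5,7}: W {1,2,5}->{1,2}; Z {1,2,3,4,5,7}->{5,7}
So after constraint 1: D(W) = {1,2}

Answer: {1,2}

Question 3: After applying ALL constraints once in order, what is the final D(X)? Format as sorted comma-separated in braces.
Answer: {4,5,6}

Derivation:
Constraint 1 (W + X = Z) on D(W)={1,2,5} D(X)={4,5,6} D(Z)={1,2,3,4,5,7}: W {1,2,5}->{1,2}; Z {1,2,3,4,5,7}->{5,7}
Constraint 2 (W < Z) on D(W)={1,2} D(Z)={5,7}: no change
Constraint 3 (Z < W) on D(Z)={5,7} D(W)={1,2}: Z {5,7}->{}; W {1,2}->{}
So after all 3 constraints: D(X) = {4,5,6}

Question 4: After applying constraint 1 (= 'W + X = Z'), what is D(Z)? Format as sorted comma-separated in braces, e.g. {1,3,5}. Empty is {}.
Constraint 1 (W + X = Z) on D(W)={1,2,5} D(X)={4,5,6} D(Z)={1,2,3,4,5,7}: W {1,2,5}->{1,2}; Z {1,2,3,4,5,7}->{5,7}
So after constraint 1: D(Z) = {5,7}

Answer: {5,7}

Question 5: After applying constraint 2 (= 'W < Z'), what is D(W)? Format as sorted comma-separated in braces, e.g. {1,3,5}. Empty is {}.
Answer: {1,2}

Derivation:
Constraint 1 (W + X = Z) on D(W)={1,2,5} D(X)={4,5,6} D(Z)={1,2,3,4,5,7}: W {1,2,5}->{1,2}; Z {1,2,3,4,5,7}->{5,7}
Constraint 2 (W < Z) on D(W)={1,2} D(Z)={5,7}: no change
So after constraint 2: D(W) = {1,2}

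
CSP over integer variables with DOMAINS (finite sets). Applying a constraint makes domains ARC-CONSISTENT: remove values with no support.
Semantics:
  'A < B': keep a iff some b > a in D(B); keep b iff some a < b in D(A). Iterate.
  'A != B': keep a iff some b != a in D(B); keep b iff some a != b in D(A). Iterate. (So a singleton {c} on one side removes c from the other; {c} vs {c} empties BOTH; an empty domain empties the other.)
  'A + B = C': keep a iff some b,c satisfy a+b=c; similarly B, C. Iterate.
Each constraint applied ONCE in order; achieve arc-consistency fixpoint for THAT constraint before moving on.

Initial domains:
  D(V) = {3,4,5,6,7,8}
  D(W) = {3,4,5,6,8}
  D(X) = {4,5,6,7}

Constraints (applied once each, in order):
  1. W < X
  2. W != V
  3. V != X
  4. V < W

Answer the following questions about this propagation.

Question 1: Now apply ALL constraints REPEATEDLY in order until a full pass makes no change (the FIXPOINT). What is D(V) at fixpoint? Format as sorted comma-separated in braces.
pass 0 (initial): D(V)={3,4,5,6,7,8}
pass 1: V {3,4,5,6,7,8}->{3,4,5}; W {3,4,5,6,8}->{4,5,6}
pass 2: X {4,5,6,7}->{5,6,7}
pass 3: no change
Fixpoint after 3 passes: D(V) = {3,4,5}

Answer: {3,4,5}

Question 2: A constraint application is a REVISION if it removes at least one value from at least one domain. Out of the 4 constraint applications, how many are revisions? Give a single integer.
Answer: 2

Derivation:
Constraint 1 (W < X) on D(W)={3,4,5,6,8} D(X)={4,5,6,7}: W {3,4,5,6,8}->{3,4,5,6} => REVISION
Constraint 2 (W != V) on D(W)={3,4,5,6} D(V)={3,4,5,6,7,8}: no change => not a revision
Constraint 3 (V != X) on D(V)={3,4,5,6,7,8} D(X)={4,5,6,7}: no change => not a revision
Constraint 4 (V < W) on D(V)={3,4,5,6,7,8} D(W)={3,4,5,6}: V {3,4,5,6,7,8}->{3,4,5}; W {3,4,5,6}->{4,5,6} => REVISION
Total revisions = 2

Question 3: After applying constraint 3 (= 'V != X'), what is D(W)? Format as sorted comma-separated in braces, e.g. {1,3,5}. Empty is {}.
Constraint 1 (W < X) on D(W)={3,4,5,6,8} D(X)={4,5,6,7}: W {3,4,5,6,8}->{3,4,5,6}
Constraint 2 (W != V) on D(W)={3,4,5,6} D(V)={3,4,5,6,7,8}: no change
Constraint 3 (V != X) on D(V)={3,4,5,6,7,8} D(X)={4,5,6,7}: no change
So after constraint 3: D(W) = {3,4,5,6}

Answer: {3,4,5,6}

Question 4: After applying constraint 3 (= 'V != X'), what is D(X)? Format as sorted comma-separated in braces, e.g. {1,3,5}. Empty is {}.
Constraint 1 (W < X) on D(W)={3,4,5,6,8} D(X)={4,5,6,7}: W {3,4,5,6,8}->{3,4,5,6}
Constraint 2 (W != V) on D(W)={3,4,5,6} D(V)={3,4,5,6,7,8}: no change
Constraint 3 (V != X) on D(V)={3,4,5,6,7,8} D(X)={4,5,6,7}: no change
So after constraint 3: D(X) = {4,5,6,7}

Answer: {4,5,6,7}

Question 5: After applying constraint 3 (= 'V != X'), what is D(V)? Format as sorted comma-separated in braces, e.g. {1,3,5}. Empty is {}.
Answer: {3,4,5,6,7,8}

Derivation:
Constraint 1 (W < X) on D(W)={3,4,5,6,8} D(X)={4,5,6,7}: W {3,4,5,6,8}->{3,4,5,6}
Constraint 2 (W != V) on D(W)={3,4,5,6} D(V)={3,4,5,6,7,8}: no change
Constraint 3 (V != X) on D(V)={3,4,5,6,7,8} D(X)={4,5,6,7}: no change
So after constraint 3: D(V) = {3,4,5,6,7,8}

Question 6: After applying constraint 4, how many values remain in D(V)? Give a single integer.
Constraint 1 (W < X) on D(W)={3,4,5,6,8} D(X)={4,5,6,7}: W {3,4,5,6,8}->{3,4,5,6}
Constraint 2 (W != V) on D(W)={3,4,5,6} D(V)={3,4,5,6,7,8}: no change
Constraint 3 (V != X) on D(V)={3,4,5,6,7,8} D(X)={4,5,6,7}: no change
Constraint 4 (V < W) on D(V)={3,4,5,6,7,8} D(W)={3,4,5,6}: V {3,4,5,6,7,8}->{3,4,5}; W {3,4,5,6}->{4,5,6}
So after constraint 4: D(V)={3,4,5}, size = 3

Answer: 3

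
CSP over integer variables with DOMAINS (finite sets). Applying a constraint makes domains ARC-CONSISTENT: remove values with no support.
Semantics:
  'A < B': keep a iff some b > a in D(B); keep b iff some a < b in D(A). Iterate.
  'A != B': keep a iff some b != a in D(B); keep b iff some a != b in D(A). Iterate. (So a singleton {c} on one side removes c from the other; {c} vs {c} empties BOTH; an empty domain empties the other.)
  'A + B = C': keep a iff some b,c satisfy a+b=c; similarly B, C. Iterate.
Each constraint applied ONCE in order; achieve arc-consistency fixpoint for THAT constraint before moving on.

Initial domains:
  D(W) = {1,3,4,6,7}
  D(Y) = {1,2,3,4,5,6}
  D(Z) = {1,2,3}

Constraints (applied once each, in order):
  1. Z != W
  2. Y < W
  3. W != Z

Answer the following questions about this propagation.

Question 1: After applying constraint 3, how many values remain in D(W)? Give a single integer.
Constraint 1 (Z != W) on D(Z)={1,2,3} D(W)={1,3,4,6,7}: no change
Constraint 2 (Y < W) on D(Y)={1,2,3,4,5,6} D(W)={1,3,4,6,7}: W {1,3,4,6,7}->{3,4,6,7}
Constraint 3 (W != Z) on D(W)={3,4,6,7} D(Z)={1,2,3}: no change
So after constraint 3: D(W)={3,4,6,7}, size = 4

Answer: 4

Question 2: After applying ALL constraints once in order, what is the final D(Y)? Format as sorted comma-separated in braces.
Constraint 1 (Z != W) on D(Z)={1,2,3} D(W)={1,3,4,6,7}: no change
Constraint 2 (Y < W) on D(Y)={1,2,3,4,5,6} D(W)={1,3,4,6,7}: W {1,3,4,6,7}->{3,4,6,7}
Constraint 3 (W != Z) on D(W)={3,4,6,7} D(Z)={1,2,3}: no change
So after all 3 constraints: D(Y) = {1,2,3,4,5,6}

Answer: {1,2,3,4,5,6}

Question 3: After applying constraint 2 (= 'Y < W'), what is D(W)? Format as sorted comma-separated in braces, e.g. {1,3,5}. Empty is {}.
Constraint 1 (Z != W) on D(Z)={1,2,3} D(W)={1,3,4,6,7}: no change
Constraint 2 (Y < W) on D(Y)={1,2,3,4,5,6} D(W)={1,3,4,6,7}: W {1,3,4,6,7}->{3,4,6,7}
So after constraint 2: D(W) = {3,4,6,7}

Answer: {3,4,6,7}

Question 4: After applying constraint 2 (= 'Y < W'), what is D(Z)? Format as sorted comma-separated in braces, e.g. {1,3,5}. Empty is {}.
Answer: {1,2,3}

Derivation:
Constraint 1 (Z != W) on D(Z)={1,2,3} D(W)={1,3,4,6,7}: no change
Constraint 2 (Y < W) on D(Y)={1,2,3,4,5,6} D(W)={1,3,4,6,7}: W {1,3,4,6,7}->{3,4,6,7}
So after constraint 2: D(Z) = {1,2,3}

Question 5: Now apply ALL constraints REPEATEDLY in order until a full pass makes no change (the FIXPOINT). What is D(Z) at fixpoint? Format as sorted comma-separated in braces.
pass 0 (initial): D(Z)={1,2,3}
pass 1: W {1,3,4,6,7}->{3,4,6,7}
pass 2: no change
Fixpoint after 2 passes: D(Z) = {1,2,3}

Answer: {1,2,3}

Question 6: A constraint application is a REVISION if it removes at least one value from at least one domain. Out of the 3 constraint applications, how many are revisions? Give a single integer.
Answer: 1

Derivation:
Constraint 1 (Z != W) on D(Z)={1,2,3} D(W)={1,3,4,6,7}: no change => not a revision
Constraint 2 (Y < W) on D(Y)={1,2,3,4,5,6} D(W)={1,3,4,6,7}: W {1,3,4,6,7}->{3,4,6,7} => REVISION
Constraint 3 (W != Z) on D(W)={3,4,6,7} D(Z)={1,2,3}: no change => not a revision
Total revisions = 1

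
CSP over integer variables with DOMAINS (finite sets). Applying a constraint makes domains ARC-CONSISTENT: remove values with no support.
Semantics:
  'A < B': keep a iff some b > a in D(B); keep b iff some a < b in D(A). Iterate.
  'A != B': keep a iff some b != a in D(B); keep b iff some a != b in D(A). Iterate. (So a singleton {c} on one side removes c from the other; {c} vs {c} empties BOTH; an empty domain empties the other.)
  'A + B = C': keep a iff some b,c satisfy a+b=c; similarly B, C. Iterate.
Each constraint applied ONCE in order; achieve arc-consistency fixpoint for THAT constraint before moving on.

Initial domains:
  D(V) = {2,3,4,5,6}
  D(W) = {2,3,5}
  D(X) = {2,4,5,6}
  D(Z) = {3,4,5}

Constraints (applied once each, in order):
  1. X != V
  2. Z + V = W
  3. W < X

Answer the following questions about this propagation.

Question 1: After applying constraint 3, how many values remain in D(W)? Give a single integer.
Constraint 1 (X != V) on D(X)={2,4,5,6} D(V)={2,3,4,5,6}: no change
Constraint 2 (Z + V = W) on D(Z)={3,4,5} D(V)={2,3,4,5,6} D(W)={2,3,5}: Z {3,4,5}->{3}; V {2,3,4,5,6}->{2}; W {2,3,5}->{5}
Constraint 3 (W < X) on D(W)={5} D(X)={2,4,5,6}: X {2,4,5,6}->{6}
So after constraint 3: D(W)={5}, size = 1

Answer: 1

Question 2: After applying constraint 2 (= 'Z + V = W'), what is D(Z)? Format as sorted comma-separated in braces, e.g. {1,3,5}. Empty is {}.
Constraint 1 (X != V) on D(X)={2,4,5,6} D(V)={2,3,4,5,6}: no change
Constraint 2 (Z + V = W) on D(Z)={3,4,5} D(V)={2,3,4,5,6} D(W)={2,3,5}: Z {3,4,5}->{3}; V {2,3,4,5,6}->{2}; W {2,3,5}->{5}
So after constraint 2: D(Z) = {3}

Answer: {3}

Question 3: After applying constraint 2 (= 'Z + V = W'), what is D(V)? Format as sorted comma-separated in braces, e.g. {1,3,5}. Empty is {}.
Constraint 1 (X != V) on D(X)={2,4,5,6} D(V)={2,3,4,5,6}: no change
Constraint 2 (Z + V = W) on D(Z)={3,4,5} D(V)={2,3,4,5,6} D(W)={2,3,5}: Z {3,4,5}->{3}; V {2,3,4,5,6}->{2}; W {2,3,5}->{5}
So after constraint 2: D(V) = {2}

Answer: {2}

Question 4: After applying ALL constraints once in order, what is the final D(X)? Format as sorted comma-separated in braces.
Constraint 1 (X != V) on D(X)={2,4,5,6} D(V)={2,3,4,5,6}: no change
Constraint 2 (Z + V = W) on D(Z)={3,4,5} D(V)={2,3,4,5,6} D(W)={2,3,5}: Z {3,4,5}->{3}; V {2,3,4,5,6}->{2}; W {2,3,5}->{5}
Constraint 3 (W < X) on D(W)={5} D(X)={2,4,5,6}: X {2,4,5,6}->{6}
So after all 3 constraints: D(X) = {6}

Answer: {6}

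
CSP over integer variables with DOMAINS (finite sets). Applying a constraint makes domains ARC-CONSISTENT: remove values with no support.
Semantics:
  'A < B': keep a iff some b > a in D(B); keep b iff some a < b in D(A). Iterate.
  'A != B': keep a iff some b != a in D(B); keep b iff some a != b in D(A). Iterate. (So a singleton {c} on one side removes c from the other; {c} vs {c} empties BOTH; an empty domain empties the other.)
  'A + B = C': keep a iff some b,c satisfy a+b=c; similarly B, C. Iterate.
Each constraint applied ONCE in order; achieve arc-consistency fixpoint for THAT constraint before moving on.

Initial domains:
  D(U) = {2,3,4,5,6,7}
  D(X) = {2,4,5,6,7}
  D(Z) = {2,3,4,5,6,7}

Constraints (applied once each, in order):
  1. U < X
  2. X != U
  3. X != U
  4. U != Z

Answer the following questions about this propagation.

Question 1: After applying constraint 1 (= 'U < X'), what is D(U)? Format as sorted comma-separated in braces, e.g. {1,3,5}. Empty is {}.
Constraint 1 (U < X) on D(U)={2,3,4,5,6,7} D(X)={2,4,5,6,7}: U {2,3,4,5,6,7}->{2,3,4,5,6}; X {2,4,5,6,7}->{4,5,6,7}
So after constraint 1: D(U) = {2,3,4,5,6}

Answer: {2,3,4,5,6}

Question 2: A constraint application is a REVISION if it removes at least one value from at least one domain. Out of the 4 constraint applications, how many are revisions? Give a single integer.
Answer: 1

Derivation:
Constraint 1 (U < X) on D(U)={2,3,4,5,6,7} D(X)={2,4,5,6,7}: U {2,3,4,5,6,7}->{2,3,4,5,6}; X {2,4,5,6,7}->{4,5,6,7} => REVISION
Constraint 2 (X != U) on D(X)={4,5,6,7} D(U)={2,3,4,5,6}: no change => not a revision
Constraint 3 (X != U) on D(X)={4,5,6,7} D(U)={2,3,4,5,6}: no change => not a revision
Constraint 4 (U != Z) on D(U)={2,3,4,5,6} D(Z)={2,3,4,5,6,7}: no change => not a revision
Total revisions = 1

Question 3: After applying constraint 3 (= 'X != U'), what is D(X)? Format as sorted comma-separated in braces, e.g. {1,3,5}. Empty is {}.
Answer: {4,5,6,7}

Derivation:
Constraint 1 (U < X) on D(U)={2,3,4,5,6,7} D(X)={2,4,5,6,7}: U {2,3,4,5,6,7}->{2,3,4,5,6}; X {2,4,5,6,7}->{4,5,6,7}
Constraint 2 (X != U) on D(X)={4,5,6,7} D(U)={2,3,4,5,6}: no change
Constraint 3 (X != U) on D(X)={4,5,6,7} D(U)={2,3,4,5,6}: no change
So after constraint 3: D(X) = {4,5,6,7}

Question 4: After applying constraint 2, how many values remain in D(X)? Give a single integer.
Answer: 4

Derivation:
Constraint 1 (U < X) on D(U)={2,3,4,5,6,7} D(X)={2,4,5,6,7}: U {2,3,4,5,6,7}->{2,3,4,5,6}; X {2,4,5,6,7}->{4,5,6,7}
Constraint 2 (X != U) on D(X)={4,5,6,7} D(U)={2,3,4,5,6}: no change
So after constraint 2: D(X)={4,5,6,7}, size = 4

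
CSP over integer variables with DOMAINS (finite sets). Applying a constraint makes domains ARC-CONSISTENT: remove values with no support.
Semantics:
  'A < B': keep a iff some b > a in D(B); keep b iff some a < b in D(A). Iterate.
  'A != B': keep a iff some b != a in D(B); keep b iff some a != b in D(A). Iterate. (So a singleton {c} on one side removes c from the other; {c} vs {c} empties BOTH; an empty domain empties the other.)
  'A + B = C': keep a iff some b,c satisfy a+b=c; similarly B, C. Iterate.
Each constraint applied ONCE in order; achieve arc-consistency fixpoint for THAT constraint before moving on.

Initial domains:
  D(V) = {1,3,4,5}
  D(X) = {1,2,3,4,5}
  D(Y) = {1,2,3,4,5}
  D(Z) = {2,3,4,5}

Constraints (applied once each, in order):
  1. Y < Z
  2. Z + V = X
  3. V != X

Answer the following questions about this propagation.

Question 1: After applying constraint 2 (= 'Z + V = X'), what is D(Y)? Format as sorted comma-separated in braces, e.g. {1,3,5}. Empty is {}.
Answer: {1,2,3,4}

Derivation:
Constraint 1 (Y < Z) on D(Y)={1,2,3,4,5} D(Z)={2,3,4,5}: Y {1,2,3,4,5}->{1,2,3,4}
Constraint 2 (Z + V = X) on D(Z)={2,3,4,5} D(V)={1,3,4,5} D(X)={1,2,3,4,5}: Z {2,3,4,5}->{2,3,4}; V {1,3,4,5}->{1,3}; X {1,2,3,4,5}->{3,4,5}
So after constraint 2: D(Y) = {1,2,3,4}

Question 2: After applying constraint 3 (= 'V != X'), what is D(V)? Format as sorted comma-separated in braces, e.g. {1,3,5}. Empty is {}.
Answer: {1,3}

Derivation:
Constraint 1 (Y < Z) on D(Y)={1,2,3,4,5} D(Z)={2,3,4,5}: Y {1,2,3,4,5}->{1,2,3,4}
Constraint 2 (Z + V = X) on D(Z)={2,3,4,5} D(V)={1,3,4,5} D(X)={1,2,3,4,5}: Z {2,3,4,5}->{2,3,4}; V {1,3,4,5}->{1,3}; X {1,2,3,4,5}->{3,4,5}
Constraint 3 (V != X) on D(V)={1,3} D(X)={3,4,5}: no change
So after constraint 3: D(V) = {1,3}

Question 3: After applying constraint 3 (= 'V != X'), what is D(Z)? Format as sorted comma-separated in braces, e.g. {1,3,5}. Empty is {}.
Constraint 1 (Y < Z) on D(Y)={1,2,3,4,5} D(Z)={2,3,4,5}: Y {1,2,3,4,5}->{1,2,3,4}
Constraint 2 (Z + V = X) on D(Z)={2,3,4,5} D(V)={1,3,4,5} D(X)={1,2,3,4,5}: Z {2,3,4,5}->{2,3,4}; V {1,3,4,5}->{1,3}; X {1,2,3,4,5}->{3,4,5}
Constraint 3 (V != X) on D(V)={1,3} D(X)={3,4,5}: no change
So after constraint 3: D(Z) = {2,3,4}

Answer: {2,3,4}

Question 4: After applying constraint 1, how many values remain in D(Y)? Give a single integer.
Answer: 4

Derivation:
Constraint 1 (Y < Z) on D(Y)={1,2,3,4,5} D(Z)={2,3,4,5}: Y {1,2,3,4,5}->{1,2,3,4}
So after constraint 1: D(Y)={1,2,3,4}, size = 4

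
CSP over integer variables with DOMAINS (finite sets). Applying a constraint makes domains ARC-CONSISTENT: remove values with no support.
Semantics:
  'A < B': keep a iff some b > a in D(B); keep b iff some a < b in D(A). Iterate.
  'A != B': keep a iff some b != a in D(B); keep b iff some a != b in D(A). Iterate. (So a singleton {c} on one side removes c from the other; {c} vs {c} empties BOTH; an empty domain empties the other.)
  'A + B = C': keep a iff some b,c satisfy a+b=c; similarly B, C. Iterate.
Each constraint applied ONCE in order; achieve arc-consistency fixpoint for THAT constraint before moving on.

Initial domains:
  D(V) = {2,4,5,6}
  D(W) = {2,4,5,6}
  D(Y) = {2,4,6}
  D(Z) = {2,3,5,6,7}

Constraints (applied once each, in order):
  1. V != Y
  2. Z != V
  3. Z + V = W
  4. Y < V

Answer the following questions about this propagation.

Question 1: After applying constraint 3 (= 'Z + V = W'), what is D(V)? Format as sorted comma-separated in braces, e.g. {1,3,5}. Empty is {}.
Constraint 1 (V != Y) on D(V)={2,4,5,6} D(Y)={2,4,6}: no change
Constraint 2 (Z != V) on D(Z)={2,3,5,6,7} D(V)={2,4,5,6}: no change
Constraint 3 (Z + V = W) on D(Z)={2,3,5,6,7} D(V)={2,4,5,6} D(W)={2,4,5,6}: Z {2,3,5,6,7}->{2,3}; V {2,4,5,6}->{2,4}; W {2,4,5,6}->{4,5,6}
So after constraint 3: D(V) = {2,4}

Answer: {2,4}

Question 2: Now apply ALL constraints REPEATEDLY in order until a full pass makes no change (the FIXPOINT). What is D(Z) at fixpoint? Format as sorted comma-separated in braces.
pass 0 (initial): D(Z)={2,3,5,6,7}
pass 1: V {2,4,5,6}->{4}; W {2,4,5,6}->{4,5,6}; Y {2,4,6}->{2}; Z {2,3,5,6,7}->{2,3}
pass 2: W {4,5,6}->{6}; Z {2,3}->{2}
pass 3: no change
Fixpoint after 3 passes: D(Z) = {2}

Answer: {2}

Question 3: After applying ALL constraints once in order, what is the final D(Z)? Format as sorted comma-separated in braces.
Constraint 1 (V != Y) on D(V)={2,4,5,6} D(Y)={2,4,6}: no change
Constraint 2 (Z != V) on D(Z)={2,3,5,6,7} D(V)={2,4,5,6}: no change
Constraint 3 (Z + V = W) on D(Z)={2,3,5,6,7} D(V)={2,4,5,6} D(W)={2,4,5,6}: Z {2,3,5,6,7}->{2,3}; V {2,4,5,6}->{2,4}; W {2,4,5,6}->{4,5,6}
Constraint 4 (Y < V) on D(Y)={2,4,6} D(V)={2,4}: Y {2,4,6}->{2}; V {2,4}->{4}
So after all 4 constraints: D(Z) = {2,3}

Answer: {2,3}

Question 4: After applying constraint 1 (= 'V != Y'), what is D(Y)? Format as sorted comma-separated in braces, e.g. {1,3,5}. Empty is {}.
Answer: {2,4,6}

Derivation:
Constraint 1 (V != Y) on D(V)={2,4,5,6} D(Y)={2,4,6}: no change
So after constraint 1: D(Y) = {2,4,6}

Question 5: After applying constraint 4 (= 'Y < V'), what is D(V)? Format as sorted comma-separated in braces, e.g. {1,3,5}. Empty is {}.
Constraint 1 (V != Y) on D(V)={2,4,5,6} D(Y)={2,4,6}: no change
Constraint 2 (Z != V) on D(Z)={2,3,5,6,7} D(V)={2,4,5,6}: no change
Constraint 3 (Z + V = W) on D(Z)={2,3,5,6,7} D(V)={2,4,5,6} D(W)={2,4,5,6}: Z {2,3,5,6,7}->{2,3}; V {2,4,5,6}->{2,4}; W {2,4,5,6}->{4,5,6}
Constraint 4 (Y < V) on D(Y)={2,4,6} D(V)={2,4}: Y {2,4,6}->{2}; V {2,4}->{4}
So after constraint 4: D(V) = {4}

Answer: {4}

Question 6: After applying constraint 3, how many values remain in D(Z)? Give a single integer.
Answer: 2

Derivation:
Constraint 1 (V != Y) on D(V)={2,4,5,6} D(Y)={2,4,6}: no change
Constraint 2 (Z != V) on D(Z)={2,3,5,6,7} D(V)={2,4,5,6}: no change
Constraint 3 (Z + V = W) on D(Z)={2,3,5,6,7} D(V)={2,4,5,6} D(W)={2,4,5,6}: Z {2,3,5,6,7}->{2,3}; V {2,4,5,6}->{2,4}; W {2,4,5,6}->{4,5,6}
So after constraint 3: D(Z)={2,3}, size = 2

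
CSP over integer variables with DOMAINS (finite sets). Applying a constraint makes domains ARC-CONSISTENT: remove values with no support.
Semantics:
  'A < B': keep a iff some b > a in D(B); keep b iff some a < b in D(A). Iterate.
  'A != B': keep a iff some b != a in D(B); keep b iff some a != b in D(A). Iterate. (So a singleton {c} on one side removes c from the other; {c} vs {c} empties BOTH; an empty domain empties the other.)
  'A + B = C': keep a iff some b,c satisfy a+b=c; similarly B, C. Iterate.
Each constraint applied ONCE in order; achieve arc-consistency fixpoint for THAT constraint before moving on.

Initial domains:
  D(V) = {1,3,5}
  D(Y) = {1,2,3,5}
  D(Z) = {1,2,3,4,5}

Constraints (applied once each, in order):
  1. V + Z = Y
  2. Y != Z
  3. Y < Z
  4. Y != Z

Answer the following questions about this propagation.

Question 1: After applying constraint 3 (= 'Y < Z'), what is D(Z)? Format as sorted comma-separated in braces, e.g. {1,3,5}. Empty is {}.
Answer: {4}

Derivation:
Constraint 1 (V + Z = Y) on D(V)={1,3,5} D(Z)={1,2,3,4,5} D(Y)={1,2,3,5}: V {1,3,5}->{1,3}; Z {1,2,3,4,5}->{1,2,4}; Y {1,2,3,5}->{2,3,5}
Constraint 2 (Y != Z) on D(Y)={2,3,5} D(Z)={1,2,4}: no change
Constraint 3 (Y < Z) on D(Y)={2,3,5} D(Z)={1,2,4}: Y {2,3,5}->{2,3}; Z {1,2,4}->{4}
So after constraint 3: D(Z) = {4}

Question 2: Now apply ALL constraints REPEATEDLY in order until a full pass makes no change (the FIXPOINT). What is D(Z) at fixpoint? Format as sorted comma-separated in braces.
Answer: {}

Derivation:
pass 0 (initial): D(Z)={1,2,3,4,5}
pass 1: V {1,3,5}->{1,3}; Y {1,2,3,5}->{2,3}; Z {1,2,3,4,5}->{4}
pass 2: V {1,3}->{}; Y {2,3}->{}; Z {4}->{}
pass 3: no change
Fixpoint after 3 passes: D(Z) = {}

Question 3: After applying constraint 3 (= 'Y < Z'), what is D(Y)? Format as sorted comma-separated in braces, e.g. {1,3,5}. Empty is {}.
Constraint 1 (V + Z = Y) on D(V)={1,3,5} D(Z)={1,2,3,4,5} D(Y)={1,2,3,5}: V {1,3,5}->{1,3}; Z {1,2,3,4,5}->{1,2,4}; Y {1,2,3,5}->{2,3,5}
Constraint 2 (Y != Z) on D(Y)={2,3,5} D(Z)={1,2,4}: no change
Constraint 3 (Y < Z) on D(Y)={2,3,5} D(Z)={1,2,4}: Y {2,3,5}->{2,3}; Z {1,2,4}->{4}
So after constraint 3: D(Y) = {2,3}

Answer: {2,3}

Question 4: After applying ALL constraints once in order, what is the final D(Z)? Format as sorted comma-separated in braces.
Answer: {4}

Derivation:
Constraint 1 (V + Z = Y) on D(V)={1,3,5} D(Z)={1,2,3,4,5} D(Y)={1,2,3,5}: V {1,3,5}->{1,3}; Z {1,2,3,4,5}->{1,2,4}; Y {1,2,3,5}->{2,3,5}
Constraint 2 (Y != Z) on D(Y)={2,3,5} D(Z)={1,2,4}: no change
Constraint 3 (Y < Z) on D(Y)={2,3,5} D(Z)={1,2,4}: Y {2,3,5}->{2,3}; Z {1,2,4}->{4}
Constraint 4 (Y != Z) on D(Y)={2,3} D(Z)={4}: no change
So after all 4 constraints: D(Z) = {4}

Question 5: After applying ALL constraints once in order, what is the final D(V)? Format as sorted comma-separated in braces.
Answer: {1,3}

Derivation:
Constraint 1 (V + Z = Y) on D(V)={1,3,5} D(Z)={1,2,3,4,5} D(Y)={1,2,3,5}: V {1,3,5}->{1,3}; Z {1,2,3,4,5}->{1,2,4}; Y {1,2,3,5}->{2,3,5}
Constraint 2 (Y != Z) on D(Y)={2,3,5} D(Z)={1,2,4}: no change
Constraint 3 (Y < Z) on D(Y)={2,3,5} D(Z)={1,2,4}: Y {2,3,5}->{2,3}; Z {1,2,4}->{4}
Constraint 4 (Y != Z) on D(Y)={2,3} D(Z)={4}: no change
So after all 4 constraints: D(V) = {1,3}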